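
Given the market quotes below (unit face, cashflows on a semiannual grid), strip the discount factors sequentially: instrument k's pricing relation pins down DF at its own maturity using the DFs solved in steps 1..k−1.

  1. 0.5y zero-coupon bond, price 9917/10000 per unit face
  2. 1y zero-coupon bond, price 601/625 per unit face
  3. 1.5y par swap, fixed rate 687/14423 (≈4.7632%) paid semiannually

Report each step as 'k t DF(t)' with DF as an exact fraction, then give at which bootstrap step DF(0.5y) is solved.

1 1/2 9917/10000
2 1 601/625
3 3/2 9313/10000
DF(0.5y) is solved at step 1

step 1 [0.5y] zero: DF = P = 9917/10000 ≈ 0.991700
step 2 [1y] zero: DF = P = 601/625 ≈ 0.961600
step 3 [1.5y] swap r/2=687/28846: DF=(1 − 687/28846·(0.991700+0.961600))/(1+687/28846) = 9313/10000 ≈ 0.931300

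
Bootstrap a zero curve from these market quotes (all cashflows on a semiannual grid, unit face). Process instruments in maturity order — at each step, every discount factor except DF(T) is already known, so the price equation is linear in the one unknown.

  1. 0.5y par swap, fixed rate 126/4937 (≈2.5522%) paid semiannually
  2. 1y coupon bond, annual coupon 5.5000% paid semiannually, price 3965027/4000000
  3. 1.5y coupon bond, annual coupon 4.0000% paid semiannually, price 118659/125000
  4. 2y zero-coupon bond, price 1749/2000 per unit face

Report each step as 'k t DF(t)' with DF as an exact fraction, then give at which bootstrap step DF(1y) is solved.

step 1 [0.5y] swap r/2=63/4937: DF=(1 − 63/4937·(0))/(1+63/4937) = 4937/5000 ≈ 0.987400
step 2 [1y] bond c/2=11/400: DF=(3965027/4000000 − 11/400·(0.987400))/(1+11/400) = 9383/10000 ≈ 0.938300
step 3 [1.5y] bond c/2=1/50: DF=(118659/125000 − 1/50·(0.987400+0.938300))/(1+1/50) = 8929/10000 ≈ 0.892900
step 4 [2y] zero: DF = P = 1749/2000 ≈ 0.874500

1 1/2 4937/5000
2 1 9383/10000
3 3/2 8929/10000
4 2 1749/2000
DF(1y) is solved at step 2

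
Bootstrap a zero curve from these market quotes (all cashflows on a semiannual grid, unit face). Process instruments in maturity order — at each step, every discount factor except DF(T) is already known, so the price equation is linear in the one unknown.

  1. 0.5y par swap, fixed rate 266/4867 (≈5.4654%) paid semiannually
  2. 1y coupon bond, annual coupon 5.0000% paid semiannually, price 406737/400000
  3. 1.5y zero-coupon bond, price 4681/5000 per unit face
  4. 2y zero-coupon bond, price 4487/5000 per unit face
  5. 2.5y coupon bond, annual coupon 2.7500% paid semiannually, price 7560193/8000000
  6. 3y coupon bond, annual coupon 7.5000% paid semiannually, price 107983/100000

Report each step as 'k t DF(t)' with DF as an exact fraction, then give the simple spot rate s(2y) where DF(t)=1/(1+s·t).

1 1/2 4867/5000
2 1 9683/10000
3 3/2 4681/5000
4 2 4487/5000
5 5/2 881/1000
6 3 349/400
s(2y) = (1/(4487/5000) − 1)/(2) = 513/8974 ≈ 5.7165%

step 1 [0.5y] swap r/2=133/4867: DF=(1 − 133/4867·(0))/(1+133/4867) = 4867/5000 ≈ 0.973400
step 2 [1y] bond c/2=1/40: DF=(406737/400000 − 1/40·(0.973400))/(1+1/40) = 9683/10000 ≈ 0.968300
step 3 [1.5y] zero: DF = P = 4681/5000 ≈ 0.936200
step 4 [2y] zero: DF = P = 4487/5000 ≈ 0.897400
step 5 [2.5y] bond c/2=11/800: DF=(7560193/8000000 − 11/800·(0.973400+0.968300+0.936200+0.897400))/(1+11/800) = 881/1000 ≈ 0.881000
step 6 [3y] bond c/2=3/80: DF=(107983/100000 − 3/80·(0.973400+0.968300+0.936200+0.897400+0.881000))/(1+3/80) = 349/400 ≈ 0.872500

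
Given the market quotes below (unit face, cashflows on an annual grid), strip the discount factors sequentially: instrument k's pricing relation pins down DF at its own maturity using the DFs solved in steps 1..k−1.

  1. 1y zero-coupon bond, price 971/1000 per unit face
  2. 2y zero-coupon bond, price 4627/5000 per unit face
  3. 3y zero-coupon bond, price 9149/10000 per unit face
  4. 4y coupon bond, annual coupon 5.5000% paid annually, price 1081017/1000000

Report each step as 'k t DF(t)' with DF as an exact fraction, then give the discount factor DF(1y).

1 1 971/1000
2 2 4627/5000
3 3 9149/10000
4 4 8781/10000
DF(1y) = 971/1000 ≈ 0.971000

step 1 [1y] zero: DF = P = 971/1000 ≈ 0.971000
step 2 [2y] zero: DF = P = 4627/5000 ≈ 0.925400
step 3 [3y] zero: DF = P = 9149/10000 ≈ 0.914900
step 4 [4y] bond c/1=11/200: DF=(1081017/1000000 − 11/200·(0.971000+0.925400+0.914900))/(1+11/200) = 8781/10000 ≈ 0.878100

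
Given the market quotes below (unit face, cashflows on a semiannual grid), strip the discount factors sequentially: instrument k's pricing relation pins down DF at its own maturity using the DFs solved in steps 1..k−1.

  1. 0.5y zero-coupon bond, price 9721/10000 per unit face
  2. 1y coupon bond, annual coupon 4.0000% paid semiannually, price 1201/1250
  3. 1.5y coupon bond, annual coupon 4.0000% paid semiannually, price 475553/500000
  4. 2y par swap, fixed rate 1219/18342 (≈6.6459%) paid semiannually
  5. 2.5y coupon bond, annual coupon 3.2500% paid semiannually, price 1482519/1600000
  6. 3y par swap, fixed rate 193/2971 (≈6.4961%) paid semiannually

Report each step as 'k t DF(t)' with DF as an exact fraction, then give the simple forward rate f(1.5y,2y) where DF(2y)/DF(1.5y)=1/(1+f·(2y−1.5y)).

1 1/2 9721/10000
2 1 9229/10000
3 3/2 8953/10000
4 2 8781/10000
5 5/2 8531/10000
6 3 8263/10000
f(1.5y,2y) = ((8953/10000)/(8781/10000) − 1)/(1/2) = 344/8781 ≈ 3.9175%

step 1 [0.5y] zero: DF = P = 9721/10000 ≈ 0.972100
step 2 [1y] bond c/2=1/50: DF=(1201/1250 − 1/50·(0.972100))/(1+1/50) = 9229/10000 ≈ 0.922900
step 3 [1.5y] bond c/2=1/50: DF=(475553/500000 − 1/50·(0.972100+0.922900))/(1+1/50) = 8953/10000 ≈ 0.895300
step 4 [2y] swap r/2=1219/36684: DF=(1 − 1219/36684·(0.972100+0.922900+0.895300))/(1+1219/36684) = 8781/10000 ≈ 0.878100
step 5 [2.5y] bond c/2=13/800: DF=(1482519/1600000 − 13/800·(0.972100+0.922900+0.895300+0.878100))/(1+13/800) = 8531/10000 ≈ 0.853100
step 6 [3y] swap r/2=193/5942: DF=(1 − 193/5942·(0.972100+0.922900+0.895300+0.878100+0.853100))/(1+193/5942) = 8263/10000 ≈ 0.826300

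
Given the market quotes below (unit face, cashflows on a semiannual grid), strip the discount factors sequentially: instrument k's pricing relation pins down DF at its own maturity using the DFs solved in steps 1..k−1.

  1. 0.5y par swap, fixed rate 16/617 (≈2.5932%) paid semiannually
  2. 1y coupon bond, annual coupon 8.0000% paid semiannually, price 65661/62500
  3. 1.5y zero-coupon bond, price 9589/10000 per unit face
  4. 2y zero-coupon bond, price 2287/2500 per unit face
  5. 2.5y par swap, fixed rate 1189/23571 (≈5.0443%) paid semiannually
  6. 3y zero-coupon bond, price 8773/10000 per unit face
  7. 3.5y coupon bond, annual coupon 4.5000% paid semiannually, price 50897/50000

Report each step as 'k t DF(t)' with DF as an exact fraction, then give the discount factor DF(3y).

step 1 [0.5y] swap r/2=8/617: DF=(1 − 8/617·(0))/(1+8/617) = 617/625 ≈ 0.987200
step 2 [1y] bond c/2=1/25: DF=(65661/62500 − 1/25·(0.987200))/(1+1/25) = 4861/5000 ≈ 0.972200
step 3 [1.5y] zero: DF = P = 9589/10000 ≈ 0.958900
step 4 [2y] zero: DF = P = 2287/2500 ≈ 0.914800
step 5 [2.5y] swap r/2=1189/47142: DF=(1 − 1189/47142·(0.987200+0.972200+0.958900+0.914800))/(1+1189/47142) = 8811/10000 ≈ 0.881100
step 6 [3y] zero: DF = P = 8773/10000 ≈ 0.877300
step 7 [3.5y] bond c/2=9/400: DF=(50897/50000 − 9/400·(0.987200+0.972200+0.958900+0.914800+0.881100+0.877300))/(1+9/400) = 349/400 ≈ 0.872500

1 1/2 617/625
2 1 4861/5000
3 3/2 9589/10000
4 2 2287/2500
5 5/2 8811/10000
6 3 8773/10000
7 7/2 349/400
DF(3y) = 8773/10000 ≈ 0.877300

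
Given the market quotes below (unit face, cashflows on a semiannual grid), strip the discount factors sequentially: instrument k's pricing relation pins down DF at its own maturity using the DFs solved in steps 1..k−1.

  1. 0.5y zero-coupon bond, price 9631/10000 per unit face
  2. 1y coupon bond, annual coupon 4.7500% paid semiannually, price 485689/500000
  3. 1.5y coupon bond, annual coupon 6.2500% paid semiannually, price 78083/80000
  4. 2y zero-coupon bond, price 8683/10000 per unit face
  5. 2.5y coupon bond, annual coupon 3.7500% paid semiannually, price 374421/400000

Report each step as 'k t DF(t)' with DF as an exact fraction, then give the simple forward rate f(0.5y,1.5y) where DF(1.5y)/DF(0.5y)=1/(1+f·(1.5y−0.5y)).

step 1 [0.5y] zero: DF = P = 9631/10000 ≈ 0.963100
step 2 [1y] bond c/2=19/800: DF=(485689/500000 − 19/800·(0.963100))/(1+19/800) = 1853/2000 ≈ 0.926500
step 3 [1.5y] bond c/2=1/32: DF=(78083/80000 − 1/32·(0.963100+0.926500))/(1+1/32) = 2223/2500 ≈ 0.889200
step 4 [2y] zero: DF = P = 8683/10000 ≈ 0.868300
step 5 [2.5y] bond c/2=3/160: DF=(374421/400000 − 3/160·(0.963100+0.926500+0.889200+0.868300))/(1+3/160) = 8517/10000 ≈ 0.851700

1 1/2 9631/10000
2 1 1853/2000
3 3/2 2223/2500
4 2 8683/10000
5 5/2 8517/10000
f(0.5y,1.5y) = ((9631/10000)/(2223/2500) − 1)/(1) = 739/8892 ≈ 8.3108%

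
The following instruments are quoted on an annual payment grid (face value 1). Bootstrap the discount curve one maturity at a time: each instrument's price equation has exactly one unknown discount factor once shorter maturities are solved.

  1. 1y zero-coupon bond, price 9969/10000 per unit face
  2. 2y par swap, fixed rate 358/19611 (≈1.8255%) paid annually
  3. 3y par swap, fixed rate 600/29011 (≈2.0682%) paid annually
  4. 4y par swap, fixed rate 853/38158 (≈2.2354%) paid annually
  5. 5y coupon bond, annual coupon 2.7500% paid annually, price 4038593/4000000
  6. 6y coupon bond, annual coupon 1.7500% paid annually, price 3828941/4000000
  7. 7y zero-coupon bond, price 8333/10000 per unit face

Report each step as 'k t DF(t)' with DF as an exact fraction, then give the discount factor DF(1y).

step 1 [1y] zero: DF = P = 9969/10000 ≈ 0.996900
step 2 [2y] swap r/1=358/19611: DF=(1 − 358/19611·(0.996900))/(1+358/19611) = 4821/5000 ≈ 0.964200
step 3 [3y] swap r/1=600/29011: DF=(1 − 600/29011·(0.996900+0.964200))/(1+600/29011) = 47/50 ≈ 0.940000
step 4 [4y] swap r/1=853/38158: DF=(1 − 853/38158·(0.996900+0.964200+0.940000))/(1+853/38158) = 9147/10000 ≈ 0.914700
step 5 [5y] bond c/1=11/400: DF=(4038593/4000000 − 11/400·(0.996900+0.964200+0.940000+0.914700))/(1+11/400) = 1761/2000 ≈ 0.880500
step 6 [6y] bond c/1=7/400: DF=(3828941/4000000 − 7/400·(0.996900+0.964200+0.940000+0.914700+0.880500))/(1+7/400) = 43/50 ≈ 0.860000
step 7 [7y] zero: DF = P = 8333/10000 ≈ 0.833300

1 1 9969/10000
2 2 4821/5000
3 3 47/50
4 4 9147/10000
5 5 1761/2000
6 6 43/50
7 7 8333/10000
DF(1y) = 9969/10000 ≈ 0.996900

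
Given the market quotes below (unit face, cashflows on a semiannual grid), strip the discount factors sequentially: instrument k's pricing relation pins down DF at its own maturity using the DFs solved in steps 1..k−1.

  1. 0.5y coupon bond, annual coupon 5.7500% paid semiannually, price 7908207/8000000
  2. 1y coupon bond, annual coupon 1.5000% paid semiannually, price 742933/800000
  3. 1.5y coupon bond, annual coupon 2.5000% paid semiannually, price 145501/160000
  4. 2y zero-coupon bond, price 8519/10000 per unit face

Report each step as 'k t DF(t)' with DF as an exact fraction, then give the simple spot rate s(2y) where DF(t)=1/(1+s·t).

1 1/2 9609/10000
2 1 4573/5000
3 3/2 7/8
4 2 8519/10000
s(2y) = (1/(8519/10000) − 1)/(2) = 1481/17038 ≈ 8.6923%

step 1 [0.5y] bond c/2=23/800: DF=(7908207/8000000 − 23/800·(0))/(1+23/800) = 9609/10000 ≈ 0.960900
step 2 [1y] bond c/2=3/400: DF=(742933/800000 − 3/400·(0.960900))/(1+3/400) = 4573/5000 ≈ 0.914600
step 3 [1.5y] bond c/2=1/80: DF=(145501/160000 − 1/80·(0.960900+0.914600))/(1+1/80) = 7/8 ≈ 0.875000
step 4 [2y] zero: DF = P = 8519/10000 ≈ 0.851900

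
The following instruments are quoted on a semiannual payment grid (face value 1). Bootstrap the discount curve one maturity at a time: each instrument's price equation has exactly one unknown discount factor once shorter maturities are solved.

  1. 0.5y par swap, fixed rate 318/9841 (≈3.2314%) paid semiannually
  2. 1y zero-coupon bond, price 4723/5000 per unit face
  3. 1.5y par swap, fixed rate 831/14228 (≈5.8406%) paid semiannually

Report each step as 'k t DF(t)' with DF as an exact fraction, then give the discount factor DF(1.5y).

1 1/2 9841/10000
2 1 4723/5000
3 3/2 9169/10000
DF(1.5y) = 9169/10000 ≈ 0.916900

step 1 [0.5y] swap r/2=159/9841: DF=(1 − 159/9841·(0))/(1+159/9841) = 9841/10000 ≈ 0.984100
step 2 [1y] zero: DF = P = 4723/5000 ≈ 0.944600
step 3 [1.5y] swap r/2=831/28456: DF=(1 − 831/28456·(0.984100+0.944600))/(1+831/28456) = 9169/10000 ≈ 0.916900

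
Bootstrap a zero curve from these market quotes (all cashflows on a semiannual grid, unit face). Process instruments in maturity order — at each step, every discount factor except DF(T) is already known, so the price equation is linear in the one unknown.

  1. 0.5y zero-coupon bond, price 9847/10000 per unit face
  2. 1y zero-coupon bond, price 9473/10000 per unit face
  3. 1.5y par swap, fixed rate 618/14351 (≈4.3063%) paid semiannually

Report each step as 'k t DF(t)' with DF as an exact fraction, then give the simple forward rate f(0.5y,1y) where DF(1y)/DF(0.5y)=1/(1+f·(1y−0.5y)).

1 1/2 9847/10000
2 1 9473/10000
3 3/2 4691/5000
f(0.5y,1y) = ((9847/10000)/(9473/10000) − 1)/(1/2) = 748/9473 ≈ 7.8961%

step 1 [0.5y] zero: DF = P = 9847/10000 ≈ 0.984700
step 2 [1y] zero: DF = P = 9473/10000 ≈ 0.947300
step 3 [1.5y] swap r/2=309/14351: DF=(1 − 309/14351·(0.984700+0.947300))/(1+309/14351) = 4691/5000 ≈ 0.938200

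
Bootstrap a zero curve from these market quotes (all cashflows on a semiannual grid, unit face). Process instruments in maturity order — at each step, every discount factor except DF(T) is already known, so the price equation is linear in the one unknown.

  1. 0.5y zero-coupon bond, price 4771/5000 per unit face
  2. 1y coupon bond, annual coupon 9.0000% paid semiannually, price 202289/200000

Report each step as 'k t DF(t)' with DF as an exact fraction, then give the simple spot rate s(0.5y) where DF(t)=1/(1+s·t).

step 1 [0.5y] zero: DF = P = 4771/5000 ≈ 0.954200
step 2 [1y] bond c/2=9/200: DF=(202289/200000 − 9/200·(0.954200))/(1+9/200) = 2317/2500 ≈ 0.926800

1 1/2 4771/5000
2 1 2317/2500
s(0.5y) = (1/(4771/5000) − 1)/(1/2) = 458/4771 ≈ 9.5997%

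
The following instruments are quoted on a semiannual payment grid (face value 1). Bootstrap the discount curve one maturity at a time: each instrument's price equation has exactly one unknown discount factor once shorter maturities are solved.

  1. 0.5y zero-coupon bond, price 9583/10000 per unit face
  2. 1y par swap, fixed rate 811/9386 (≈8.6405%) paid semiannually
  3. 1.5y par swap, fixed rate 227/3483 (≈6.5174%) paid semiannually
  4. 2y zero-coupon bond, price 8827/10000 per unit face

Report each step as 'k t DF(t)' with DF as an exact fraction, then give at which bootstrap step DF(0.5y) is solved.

step 1 [0.5y] zero: DF = P = 9583/10000 ≈ 0.958300
step 2 [1y] swap r/2=811/18772: DF=(1 − 811/18772·(0.958300))/(1+811/18772) = 9189/10000 ≈ 0.918900
step 3 [1.5y] swap r/2=227/6966: DF=(1 − 227/6966·(0.958300+0.918900))/(1+227/6966) = 2273/2500 ≈ 0.909200
step 4 [2y] zero: DF = P = 8827/10000 ≈ 0.882700

1 1/2 9583/10000
2 1 9189/10000
3 3/2 2273/2500
4 2 8827/10000
DF(0.5y) is solved at step 1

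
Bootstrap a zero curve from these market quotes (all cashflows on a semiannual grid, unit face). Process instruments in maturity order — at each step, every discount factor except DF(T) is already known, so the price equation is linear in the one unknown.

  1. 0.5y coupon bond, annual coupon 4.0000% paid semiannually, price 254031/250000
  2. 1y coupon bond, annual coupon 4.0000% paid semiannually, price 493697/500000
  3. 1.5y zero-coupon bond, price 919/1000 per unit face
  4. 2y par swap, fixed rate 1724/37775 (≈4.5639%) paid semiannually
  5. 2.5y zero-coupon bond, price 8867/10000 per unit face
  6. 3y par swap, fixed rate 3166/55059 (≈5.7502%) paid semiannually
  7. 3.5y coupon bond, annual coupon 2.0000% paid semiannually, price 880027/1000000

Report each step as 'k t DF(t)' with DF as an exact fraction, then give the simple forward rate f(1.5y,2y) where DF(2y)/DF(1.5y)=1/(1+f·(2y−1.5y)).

step 1 [0.5y] bond c/2=1/50: DF=(254031/250000 − 1/50·(0))/(1+1/50) = 4981/5000 ≈ 0.996200
step 2 [1y] bond c/2=1/50: DF=(493697/500000 − 1/50·(0.996200))/(1+1/50) = 1897/2000 ≈ 0.948500
step 3 [1.5y] zero: DF = P = 919/1000 ≈ 0.919000
step 4 [2y] swap r/2=862/37775: DF=(1 − 862/37775·(0.996200+0.948500+0.919000))/(1+862/37775) = 4569/5000 ≈ 0.913800
step 5 [2.5y] zero: DF = P = 8867/10000 ≈ 0.886700
step 6 [3y] swap r/2=1583/55059: DF=(1 − 1583/55059·(0.996200+0.948500+0.919000+0.913800+0.886700))/(1+1583/55059) = 8417/10000 ≈ 0.841700
step 7 [3.5y] bond c/2=1/100: DF=(880027/1000000 − 1/100·(0.996200+0.948500+0.919000+0.913800+0.886700+0.841700))/(1+1/100) = 1021/1250 ≈ 0.816800

1 1/2 4981/5000
2 1 1897/2000
3 3/2 919/1000
4 2 4569/5000
5 5/2 8867/10000
6 3 8417/10000
7 7/2 1021/1250
f(1.5y,2y) = ((919/1000)/(4569/5000) − 1)/(1/2) = 52/4569 ≈ 1.1381%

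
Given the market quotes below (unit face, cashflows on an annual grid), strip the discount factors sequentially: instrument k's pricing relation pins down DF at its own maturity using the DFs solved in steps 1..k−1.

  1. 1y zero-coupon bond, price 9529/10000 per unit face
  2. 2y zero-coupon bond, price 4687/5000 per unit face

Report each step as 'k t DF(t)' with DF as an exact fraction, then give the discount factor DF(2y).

step 1 [1y] zero: DF = P = 9529/10000 ≈ 0.952900
step 2 [2y] zero: DF = P = 4687/5000 ≈ 0.937400

1 1 9529/10000
2 2 4687/5000
DF(2y) = 4687/5000 ≈ 0.937400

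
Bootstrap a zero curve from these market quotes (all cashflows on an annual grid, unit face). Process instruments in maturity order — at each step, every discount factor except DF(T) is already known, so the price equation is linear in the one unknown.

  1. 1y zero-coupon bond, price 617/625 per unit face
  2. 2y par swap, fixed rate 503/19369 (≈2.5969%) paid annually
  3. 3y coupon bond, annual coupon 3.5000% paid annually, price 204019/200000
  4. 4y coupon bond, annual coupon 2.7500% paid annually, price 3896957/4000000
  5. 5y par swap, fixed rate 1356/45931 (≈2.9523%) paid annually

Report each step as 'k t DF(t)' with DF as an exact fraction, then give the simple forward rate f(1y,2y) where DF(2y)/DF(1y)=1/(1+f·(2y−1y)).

1 1 617/625
2 2 9497/10000
3 3 9201/10000
4 4 8717/10000
5 5 2161/2500
f(1y,2y) = ((617/625)/(9497/10000) − 1)/(1) = 375/9497 ≈ 3.9486%

step 1 [1y] zero: DF = P = 617/625 ≈ 0.987200
step 2 [2y] swap r/1=503/19369: DF=(1 − 503/19369·(0.987200))/(1+503/19369) = 9497/10000 ≈ 0.949700
step 3 [3y] bond c/1=7/200: DF=(204019/200000 − 7/200·(0.987200+0.949700))/(1+7/200) = 9201/10000 ≈ 0.920100
step 4 [4y] bond c/1=11/400: DF=(3896957/4000000 − 11/400·(0.987200+0.949700+0.920100))/(1+11/400) = 8717/10000 ≈ 0.871700
step 5 [5y] swap r/1=1356/45931: DF=(1 − 1356/45931·(0.987200+0.949700+0.920100+0.871700))/(1+1356/45931) = 2161/2500 ≈ 0.864400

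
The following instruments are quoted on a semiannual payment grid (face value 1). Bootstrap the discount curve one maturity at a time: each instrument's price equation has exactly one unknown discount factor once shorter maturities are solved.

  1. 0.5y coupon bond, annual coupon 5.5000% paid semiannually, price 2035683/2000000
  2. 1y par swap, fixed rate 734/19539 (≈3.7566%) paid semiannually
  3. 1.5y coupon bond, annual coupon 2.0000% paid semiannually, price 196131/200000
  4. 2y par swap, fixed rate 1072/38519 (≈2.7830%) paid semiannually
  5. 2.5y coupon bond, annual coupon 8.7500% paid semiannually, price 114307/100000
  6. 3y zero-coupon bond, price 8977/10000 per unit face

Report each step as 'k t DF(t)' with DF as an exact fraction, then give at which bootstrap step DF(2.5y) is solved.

step 1 [0.5y] bond c/2=11/400: DF=(2035683/2000000 − 11/400·(0))/(1+11/400) = 4953/5000 ≈ 0.990600
step 2 [1y] swap r/2=367/19539: DF=(1 − 367/19539·(0.990600))/(1+367/19539) = 9633/10000 ≈ 0.963300
step 3 [1.5y] bond c/2=1/100: DF=(196131/200000 − 1/100·(0.990600+0.963300))/(1+1/100) = 2379/2500 ≈ 0.951600
step 4 [2y] swap r/2=536/38519: DF=(1 − 536/38519·(0.990600+0.963300+0.951600))/(1+536/38519) = 1183/1250 ≈ 0.946400
step 5 [2.5y] bond c/2=7/160: DF=(114307/100000 − 7/160·(0.990600+0.963300+0.951600+0.946400))/(1+7/160) = 9337/10000 ≈ 0.933700
step 6 [3y] zero: DF = P = 8977/10000 ≈ 0.897700

1 1/2 4953/5000
2 1 9633/10000
3 3/2 2379/2500
4 2 1183/1250
5 5/2 9337/10000
6 3 8977/10000
DF(2.5y) is solved at step 5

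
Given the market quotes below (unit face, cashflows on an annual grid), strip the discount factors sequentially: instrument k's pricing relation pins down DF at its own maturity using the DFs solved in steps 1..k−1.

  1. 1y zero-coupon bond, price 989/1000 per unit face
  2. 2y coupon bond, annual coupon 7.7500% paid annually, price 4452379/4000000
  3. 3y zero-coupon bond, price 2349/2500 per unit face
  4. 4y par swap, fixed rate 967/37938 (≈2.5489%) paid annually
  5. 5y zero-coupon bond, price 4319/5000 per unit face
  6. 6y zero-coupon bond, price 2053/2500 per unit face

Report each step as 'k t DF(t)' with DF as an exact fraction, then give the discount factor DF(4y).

step 1 [1y] zero: DF = P = 989/1000 ≈ 0.989000
step 2 [2y] bond c/1=31/400: DF=(4452379/4000000 − 31/400·(0.989000))/(1+31/400) = 9619/10000 ≈ 0.961900
step 3 [3y] zero: DF = P = 2349/2500 ≈ 0.939600
step 4 [4y] swap r/1=967/37938: DF=(1 − 967/37938·(0.989000+0.961900+0.939600))/(1+967/37938) = 9033/10000 ≈ 0.903300
step 5 [5y] zero: DF = P = 4319/5000 ≈ 0.863800
step 6 [6y] zero: DF = P = 2053/2500 ≈ 0.821200

1 1 989/1000
2 2 9619/10000
3 3 2349/2500
4 4 9033/10000
5 5 4319/5000
6 6 2053/2500
DF(4y) = 9033/10000 ≈ 0.903300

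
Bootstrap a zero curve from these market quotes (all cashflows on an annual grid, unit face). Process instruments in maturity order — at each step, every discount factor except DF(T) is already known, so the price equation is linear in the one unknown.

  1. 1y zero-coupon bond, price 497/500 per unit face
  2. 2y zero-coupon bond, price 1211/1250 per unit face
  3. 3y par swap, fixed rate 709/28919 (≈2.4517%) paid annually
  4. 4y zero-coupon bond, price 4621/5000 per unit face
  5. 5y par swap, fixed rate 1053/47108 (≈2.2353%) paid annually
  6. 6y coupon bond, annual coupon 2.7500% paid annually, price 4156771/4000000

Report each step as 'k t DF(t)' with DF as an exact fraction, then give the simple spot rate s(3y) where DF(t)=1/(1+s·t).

1 1 497/500
2 2 1211/1250
3 3 9291/10000
4 4 4621/5000
5 5 8947/10000
6 6 8853/10000
s(3y) = (1/(9291/10000) − 1)/(3) = 709/27873 ≈ 2.5437%

step 1 [1y] zero: DF = P = 497/500 ≈ 0.994000
step 2 [2y] zero: DF = P = 1211/1250 ≈ 0.968800
step 3 [3y] swap r/1=709/28919: DF=(1 − 709/28919·(0.994000+0.968800))/(1+709/28919) = 9291/10000 ≈ 0.929100
step 4 [4y] zero: DF = P = 4621/5000 ≈ 0.924200
step 5 [5y] swap r/1=1053/47108: DF=(1 − 1053/47108·(0.994000+0.968800+0.929100+0.924200))/(1+1053/47108) = 8947/10000 ≈ 0.894700
step 6 [6y] bond c/1=11/400: DF=(4156771/4000000 − 11/400·(0.994000+0.968800+0.929100+0.924200+0.894700))/(1+11/400) = 8853/10000 ≈ 0.885300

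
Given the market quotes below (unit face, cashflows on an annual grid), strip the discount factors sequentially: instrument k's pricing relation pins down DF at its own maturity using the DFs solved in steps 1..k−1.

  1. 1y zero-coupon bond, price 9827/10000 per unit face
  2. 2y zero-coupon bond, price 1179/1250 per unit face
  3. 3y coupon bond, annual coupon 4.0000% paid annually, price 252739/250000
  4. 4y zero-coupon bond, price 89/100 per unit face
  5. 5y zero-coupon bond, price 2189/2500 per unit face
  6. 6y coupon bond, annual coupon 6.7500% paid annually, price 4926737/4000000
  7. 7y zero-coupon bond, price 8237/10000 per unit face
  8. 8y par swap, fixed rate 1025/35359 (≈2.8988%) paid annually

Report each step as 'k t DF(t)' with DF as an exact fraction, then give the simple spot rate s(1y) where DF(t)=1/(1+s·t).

step 1 [1y] zero: DF = P = 9827/10000 ≈ 0.982700
step 2 [2y] zero: DF = P = 1179/1250 ≈ 0.943200
step 3 [3y] bond c/1=1/25: DF=(252739/250000 − 1/25·(0.982700+0.943200))/(1+1/25) = 449/500 ≈ 0.898000
step 4 [4y] zero: DF = P = 89/100 ≈ 0.890000
step 5 [5y] zero: DF = P = 2189/2500 ≈ 0.875600
step 6 [6y] bond c/1=27/400: DF=(4926737/4000000 − 27/400·(0.982700+0.943200+0.898000+0.890000+0.875600))/(1+27/400) = 2159/2500 ≈ 0.863600
step 7 [7y] zero: DF = P = 8237/10000 ≈ 0.823700
step 8 [8y] swap r/1=1025/35359: DF=(1 − 1025/35359·(0.982700+0.943200+0.898000+0.890000+0.875600+0.863600+0.823700))/(1+1025/35359) = 159/200 ≈ 0.795000

1 1 9827/10000
2 2 1179/1250
3 3 449/500
4 4 89/100
5 5 2189/2500
6 6 2159/2500
7 7 8237/10000
8 8 159/200
s(1y) = (1/(9827/10000) − 1)/(1) = 173/9827 ≈ 1.7605%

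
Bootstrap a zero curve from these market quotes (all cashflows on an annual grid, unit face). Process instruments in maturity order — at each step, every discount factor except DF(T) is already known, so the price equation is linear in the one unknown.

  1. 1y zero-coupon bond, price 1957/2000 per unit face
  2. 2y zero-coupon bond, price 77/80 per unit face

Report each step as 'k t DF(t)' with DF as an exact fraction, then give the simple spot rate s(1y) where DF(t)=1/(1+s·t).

1 1 1957/2000
2 2 77/80
s(1y) = (1/(1957/2000) − 1)/(1) = 43/1957 ≈ 2.1972%

step 1 [1y] zero: DF = P = 1957/2000 ≈ 0.978500
step 2 [2y] zero: DF = P = 77/80 ≈ 0.962500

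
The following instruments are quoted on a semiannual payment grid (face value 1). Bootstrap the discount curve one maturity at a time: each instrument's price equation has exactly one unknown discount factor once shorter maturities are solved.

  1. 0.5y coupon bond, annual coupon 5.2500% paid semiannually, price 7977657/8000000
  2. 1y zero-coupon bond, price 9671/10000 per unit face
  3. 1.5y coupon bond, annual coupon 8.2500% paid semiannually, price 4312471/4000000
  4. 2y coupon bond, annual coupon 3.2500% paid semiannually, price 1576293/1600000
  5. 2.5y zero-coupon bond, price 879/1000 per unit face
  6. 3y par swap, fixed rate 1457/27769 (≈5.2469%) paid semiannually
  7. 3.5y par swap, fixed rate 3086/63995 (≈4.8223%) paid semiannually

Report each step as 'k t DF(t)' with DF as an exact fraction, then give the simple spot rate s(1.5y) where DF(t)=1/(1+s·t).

step 1 [0.5y] bond c/2=21/800: DF=(7977657/8000000 − 21/800·(0))/(1+21/800) = 9717/10000 ≈ 0.971700
step 2 [1y] zero: DF = P = 9671/10000 ≈ 0.967100
step 3 [1.5y] bond c/2=33/800: DF=(4312471/4000000 − 33/800·(0.971700+0.967100))/(1+33/800) = 4793/5000 ≈ 0.958600
step 4 [2y] bond c/2=13/800: DF=(1576293/1600000 − 13/800·(0.971700+0.967100+0.958600))/(1+13/800) = 9231/10000 ≈ 0.923100
step 5 [2.5y] zero: DF = P = 879/1000 ≈ 0.879000
step 6 [3y] swap r/2=1457/55538: DF=(1 − 1457/55538·(0.971700+0.967100+0.958600+0.923100+0.879000))/(1+1457/55538) = 8543/10000 ≈ 0.854300
step 7 [3.5y] swap r/2=1543/63995: DF=(1 − 1543/63995·(0.971700+0.967100+0.958600+0.923100+0.879000+0.854300))/(1+1543/63995) = 8457/10000 ≈ 0.845700

1 1/2 9717/10000
2 1 9671/10000
3 3/2 4793/5000
4 2 9231/10000
5 5/2 879/1000
6 3 8543/10000
7 7/2 8457/10000
s(1.5y) = (1/(4793/5000) − 1)/(3/2) = 138/4793 ≈ 2.8792%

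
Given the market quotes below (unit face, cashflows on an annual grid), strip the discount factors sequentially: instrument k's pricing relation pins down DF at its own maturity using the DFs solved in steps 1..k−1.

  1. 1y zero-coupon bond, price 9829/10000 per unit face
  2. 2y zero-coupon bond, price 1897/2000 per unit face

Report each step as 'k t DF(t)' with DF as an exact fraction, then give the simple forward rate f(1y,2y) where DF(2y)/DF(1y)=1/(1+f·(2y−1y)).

step 1 [1y] zero: DF = P = 9829/10000 ≈ 0.982900
step 2 [2y] zero: DF = P = 1897/2000 ≈ 0.948500

1 1 9829/10000
2 2 1897/2000
f(1y,2y) = ((9829/10000)/(1897/2000) − 1)/(1) = 344/9485 ≈ 3.6268%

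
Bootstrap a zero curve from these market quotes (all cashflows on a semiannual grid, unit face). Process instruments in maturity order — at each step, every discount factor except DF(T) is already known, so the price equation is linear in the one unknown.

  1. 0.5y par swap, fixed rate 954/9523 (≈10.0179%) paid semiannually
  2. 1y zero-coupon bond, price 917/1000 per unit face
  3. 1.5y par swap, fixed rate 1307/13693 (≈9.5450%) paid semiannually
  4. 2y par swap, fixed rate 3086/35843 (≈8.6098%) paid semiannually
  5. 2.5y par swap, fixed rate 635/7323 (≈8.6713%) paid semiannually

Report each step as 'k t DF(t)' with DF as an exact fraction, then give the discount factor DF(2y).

1 1/2 9523/10000
2 1 917/1000
3 3/2 8693/10000
4 2 8457/10000
5 5/2 1619/2000
DF(2y) = 8457/10000 ≈ 0.845700

step 1 [0.5y] swap r/2=477/9523: DF=(1 − 477/9523·(0))/(1+477/9523) = 9523/10000 ≈ 0.952300
step 2 [1y] zero: DF = P = 917/1000 ≈ 0.917000
step 3 [1.5y] swap r/2=1307/27386: DF=(1 − 1307/27386·(0.952300+0.917000))/(1+1307/27386) = 8693/10000 ≈ 0.869300
step 4 [2y] swap r/2=1543/35843: DF=(1 − 1543/35843·(0.952300+0.917000+0.869300))/(1+1543/35843) = 8457/10000 ≈ 0.845700
step 5 [2.5y] swap r/2=635/14646: DF=(1 − 635/14646·(0.952300+0.917000+0.869300+0.845700))/(1+635/14646) = 1619/2000 ≈ 0.809500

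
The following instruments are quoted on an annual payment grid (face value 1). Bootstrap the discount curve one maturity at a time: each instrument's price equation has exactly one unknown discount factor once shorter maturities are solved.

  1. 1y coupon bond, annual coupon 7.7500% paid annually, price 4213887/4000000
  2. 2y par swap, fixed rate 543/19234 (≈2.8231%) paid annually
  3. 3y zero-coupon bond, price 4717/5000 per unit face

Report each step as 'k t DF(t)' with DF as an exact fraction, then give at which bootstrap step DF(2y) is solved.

1 1 9777/10000
2 2 9457/10000
3 3 4717/5000
DF(2y) is solved at step 2

step 1 [1y] bond c/1=31/400: DF=(4213887/4000000 − 31/400·(0))/(1+31/400) = 9777/10000 ≈ 0.977700
step 2 [2y] swap r/1=543/19234: DF=(1 − 543/19234·(0.977700))/(1+543/19234) = 9457/10000 ≈ 0.945700
step 3 [3y] zero: DF = P = 4717/5000 ≈ 0.943400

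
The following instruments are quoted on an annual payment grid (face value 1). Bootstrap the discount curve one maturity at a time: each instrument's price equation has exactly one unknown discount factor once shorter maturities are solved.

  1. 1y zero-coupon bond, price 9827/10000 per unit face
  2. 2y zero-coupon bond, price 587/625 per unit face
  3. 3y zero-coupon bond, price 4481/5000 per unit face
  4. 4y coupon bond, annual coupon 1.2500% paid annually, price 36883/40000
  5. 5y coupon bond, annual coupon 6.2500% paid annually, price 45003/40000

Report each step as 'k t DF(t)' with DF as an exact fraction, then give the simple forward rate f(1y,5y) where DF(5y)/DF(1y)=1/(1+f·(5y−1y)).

1 1 9827/10000
2 2 587/625
3 3 4481/5000
4 4 8759/10000
5 5 526/625
f(1y,5y) = ((9827/10000)/(526/625) − 1)/(4) = 1411/33664 ≈ 4.1914%

step 1 [1y] zero: DF = P = 9827/10000 ≈ 0.982700
step 2 [2y] zero: DF = P = 587/625 ≈ 0.939200
step 3 [3y] zero: DF = P = 4481/5000 ≈ 0.896200
step 4 [4y] bond c/1=1/80: DF=(36883/40000 − 1/80·(0.982700+0.939200+0.896200))/(1+1/80) = 8759/10000 ≈ 0.875900
step 5 [5y] bond c/1=1/16: DF=(45003/40000 − 1/16·(0.982700+0.939200+0.896200+0.875900))/(1+1/16) = 526/625 ≈ 0.841600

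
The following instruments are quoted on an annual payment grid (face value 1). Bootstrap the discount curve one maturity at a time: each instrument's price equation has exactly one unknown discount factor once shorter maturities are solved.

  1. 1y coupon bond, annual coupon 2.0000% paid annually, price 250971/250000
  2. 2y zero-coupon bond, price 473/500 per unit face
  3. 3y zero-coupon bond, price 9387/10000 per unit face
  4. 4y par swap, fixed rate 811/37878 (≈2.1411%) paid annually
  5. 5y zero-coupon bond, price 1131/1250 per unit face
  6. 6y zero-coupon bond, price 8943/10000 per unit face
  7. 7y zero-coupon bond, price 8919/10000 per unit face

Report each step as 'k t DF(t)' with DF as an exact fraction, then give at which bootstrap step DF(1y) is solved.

step 1 [1y] bond c/1=1/50: DF=(250971/250000 − 1/50·(0))/(1+1/50) = 4921/5000 ≈ 0.984200
step 2 [2y] zero: DF = P = 473/500 ≈ 0.946000
step 3 [3y] zero: DF = P = 9387/10000 ≈ 0.938700
step 4 [4y] swap r/1=811/37878: DF=(1 − 811/37878·(0.984200+0.946000+0.938700))/(1+811/37878) = 9189/10000 ≈ 0.918900
step 5 [5y] zero: DF = P = 1131/1250 ≈ 0.904800
step 6 [6y] zero: DF = P = 8943/10000 ≈ 0.894300
step 7 [7y] zero: DF = P = 8919/10000 ≈ 0.891900

1 1 4921/5000
2 2 473/500
3 3 9387/10000
4 4 9189/10000
5 5 1131/1250
6 6 8943/10000
7 7 8919/10000
DF(1y) is solved at step 1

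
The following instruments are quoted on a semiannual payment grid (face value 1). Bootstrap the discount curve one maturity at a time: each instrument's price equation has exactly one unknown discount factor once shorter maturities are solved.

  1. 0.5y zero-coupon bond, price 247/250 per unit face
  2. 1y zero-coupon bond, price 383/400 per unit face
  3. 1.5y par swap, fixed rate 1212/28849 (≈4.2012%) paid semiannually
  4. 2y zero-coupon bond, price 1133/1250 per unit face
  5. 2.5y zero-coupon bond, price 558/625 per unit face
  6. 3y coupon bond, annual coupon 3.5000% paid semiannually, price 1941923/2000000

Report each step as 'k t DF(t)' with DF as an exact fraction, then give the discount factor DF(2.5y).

1 1/2 247/250
2 1 383/400
3 3/2 4697/5000
4 2 1133/1250
5 5/2 558/625
6 3 8737/10000
DF(2.5y) = 558/625 ≈ 0.892800

step 1 [0.5y] zero: DF = P = 247/250 ≈ 0.988000
step 2 [1y] zero: DF = P = 383/400 ≈ 0.957500
step 3 [1.5y] swap r/2=606/28849: DF=(1 − 606/28849·(0.988000+0.957500))/(1+606/28849) = 4697/5000 ≈ 0.939400
step 4 [2y] zero: DF = P = 1133/1250 ≈ 0.906400
step 5 [2.5y] zero: DF = P = 558/625 ≈ 0.892800
step 6 [3y] bond c/2=7/400: DF=(1941923/2000000 − 7/400·(0.988000+0.957500+0.939400+0.906400+0.892800))/(1+7/400) = 8737/10000 ≈ 0.873700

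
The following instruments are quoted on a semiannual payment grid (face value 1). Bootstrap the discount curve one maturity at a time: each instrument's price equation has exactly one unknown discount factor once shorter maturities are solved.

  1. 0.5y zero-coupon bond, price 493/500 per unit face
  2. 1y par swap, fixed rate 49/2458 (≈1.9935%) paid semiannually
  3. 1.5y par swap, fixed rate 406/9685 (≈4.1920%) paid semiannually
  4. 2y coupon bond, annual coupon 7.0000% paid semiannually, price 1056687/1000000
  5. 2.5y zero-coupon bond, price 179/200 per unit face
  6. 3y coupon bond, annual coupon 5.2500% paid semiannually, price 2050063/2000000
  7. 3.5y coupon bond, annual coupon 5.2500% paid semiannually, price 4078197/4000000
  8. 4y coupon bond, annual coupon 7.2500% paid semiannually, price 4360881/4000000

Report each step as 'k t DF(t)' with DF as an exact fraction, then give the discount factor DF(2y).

1 1/2 493/500
2 1 2451/2500
3 3/2 9391/10000
4 2 9227/10000
5 5/2 179/200
6 3 439/500
7 7/2 4251/5000
8 4 1033/1250
DF(2y) = 9227/10000 ≈ 0.922700

step 1 [0.5y] zero: DF = P = 493/500 ≈ 0.986000
step 2 [1y] swap r/2=49/4916: DF=(1 − 49/4916·(0.986000))/(1+49/4916) = 2451/2500 ≈ 0.980400
step 3 [1.5y] swap r/2=203/9685: DF=(1 − 203/9685·(0.986000+0.980400))/(1+203/9685) = 9391/10000 ≈ 0.939100
step 4 [2y] bond c/2=7/200: DF=(1056687/1000000 − 7/200·(0.986000+0.980400+0.939100))/(1+7/200) = 9227/10000 ≈ 0.922700
step 5 [2.5y] zero: DF = P = 179/200 ≈ 0.895000
step 6 [3y] bond c/2=21/800: DF=(2050063/2000000 − 21/800·(0.986000+0.980400+0.939100+0.922700+0.895000))/(1+21/800) = 439/500 ≈ 0.878000
step 7 [3.5y] bond c/2=21/800: DF=(4078197/4000000 − 21/800·(0.986000+0.980400+0.939100+0.922700+0.895000+0.878000))/(1+21/800) = 4251/5000 ≈ 0.850200
step 8 [4y] bond c/2=29/800: DF=(4360881/4000000 − 29/800·(0.986000+0.980400+0.939100+0.922700+0.895000+0.878000+0.850200))/(1+29/800) = 1033/1250 ≈ 0.826400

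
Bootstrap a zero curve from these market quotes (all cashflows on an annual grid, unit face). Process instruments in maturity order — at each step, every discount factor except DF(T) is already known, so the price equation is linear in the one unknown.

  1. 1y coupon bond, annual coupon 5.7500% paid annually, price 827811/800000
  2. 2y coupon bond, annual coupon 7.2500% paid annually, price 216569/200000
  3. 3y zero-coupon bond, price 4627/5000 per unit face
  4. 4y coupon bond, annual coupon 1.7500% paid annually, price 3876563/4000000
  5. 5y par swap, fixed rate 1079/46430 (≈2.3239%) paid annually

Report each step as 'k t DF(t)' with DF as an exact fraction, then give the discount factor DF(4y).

step 1 [1y] bond c/1=23/400: DF=(827811/800000 − 23/400·(0))/(1+23/400) = 1957/2000 ≈ 0.978500
step 2 [2y] bond c/1=29/400: DF=(216569/200000 − 29/400·(0.978500))/(1+29/400) = 1887/2000 ≈ 0.943500
step 3 [3y] zero: DF = P = 4627/5000 ≈ 0.925400
step 4 [4y] bond c/1=7/400: DF=(3876563/4000000 − 7/400·(0.978500+0.943500+0.925400))/(1+7/400) = 1807/2000 ≈ 0.903500
step 5 [5y] swap r/1=1079/46430: DF=(1 − 1079/46430·(0.978500+0.943500+0.925400+0.903500))/(1+1079/46430) = 8921/10000 ≈ 0.892100

1 1 1957/2000
2 2 1887/2000
3 3 4627/5000
4 4 1807/2000
5 5 8921/10000
DF(4y) = 1807/2000 ≈ 0.903500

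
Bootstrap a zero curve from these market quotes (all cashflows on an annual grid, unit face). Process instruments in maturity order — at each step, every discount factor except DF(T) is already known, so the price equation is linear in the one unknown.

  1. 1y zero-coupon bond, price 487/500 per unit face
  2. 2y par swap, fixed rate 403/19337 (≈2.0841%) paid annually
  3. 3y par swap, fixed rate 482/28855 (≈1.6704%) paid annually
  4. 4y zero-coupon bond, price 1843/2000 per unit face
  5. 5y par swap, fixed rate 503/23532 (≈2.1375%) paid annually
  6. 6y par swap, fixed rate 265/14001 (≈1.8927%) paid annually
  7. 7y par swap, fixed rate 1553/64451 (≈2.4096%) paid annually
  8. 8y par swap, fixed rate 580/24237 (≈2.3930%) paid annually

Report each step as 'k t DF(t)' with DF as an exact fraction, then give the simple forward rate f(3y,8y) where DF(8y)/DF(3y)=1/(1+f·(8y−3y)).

1 1 487/500
2 2 9597/10000
3 3 4759/5000
4 4 1843/2000
5 5 4497/5000
6 6 447/500
7 7 8447/10000
8 8 413/500
f(3y,8y) = ((4759/5000)/(413/500) − 1)/(5) = 629/20650 ≈ 3.0460%

step 1 [1y] zero: DF = P = 487/500 ≈ 0.974000
step 2 [2y] swap r/1=403/19337: DF=(1 − 403/19337·(0.974000))/(1+403/19337) = 9597/10000 ≈ 0.959700
step 3 [3y] swap r/1=482/28855: DF=(1 − 482/28855·(0.974000+0.959700))/(1+482/28855) = 4759/5000 ≈ 0.951800
step 4 [4y] zero: DF = P = 1843/2000 ≈ 0.921500
step 5 [5y] swap r/1=503/23532: DF=(1 − 503/23532·(0.974000+0.959700+0.951800+0.921500))/(1+503/23532) = 4497/5000 ≈ 0.899400
step 6 [6y] swap r/1=265/14001: DF=(1 − 265/14001·(0.974000+0.959700+0.951800+0.921500+0.899400))/(1+265/14001) = 447/500 ≈ 0.894000
step 7 [7y] swap r/1=1553/64451: DF=(1 − 1553/64451·(0.974000+0.959700+0.951800+0.921500+0.899400+0.894000))/(1+1553/64451) = 8447/10000 ≈ 0.844700
step 8 [8y] swap r/1=580/24237: DF=(1 − 580/24237·(0.974000+0.959700+0.951800+0.921500+0.899400+0.894000+0.844700))/(1+580/24237) = 413/500 ≈ 0.826000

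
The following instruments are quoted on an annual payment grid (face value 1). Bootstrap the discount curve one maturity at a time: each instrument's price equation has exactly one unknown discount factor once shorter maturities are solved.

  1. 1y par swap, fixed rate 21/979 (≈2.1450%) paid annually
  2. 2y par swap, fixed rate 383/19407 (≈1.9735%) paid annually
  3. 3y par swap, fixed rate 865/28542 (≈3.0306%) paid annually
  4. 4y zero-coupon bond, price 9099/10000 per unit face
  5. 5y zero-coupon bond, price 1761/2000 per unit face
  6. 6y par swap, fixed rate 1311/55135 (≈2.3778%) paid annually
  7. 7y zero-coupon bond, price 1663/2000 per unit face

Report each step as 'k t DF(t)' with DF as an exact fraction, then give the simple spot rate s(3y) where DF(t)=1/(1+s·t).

step 1 [1y] swap r/1=21/979: DF=(1 − 21/979·(0))/(1+21/979) = 979/1000 ≈ 0.979000
step 2 [2y] swap r/1=383/19407: DF=(1 − 383/19407·(0.979000))/(1+383/19407) = 9617/10000 ≈ 0.961700
step 3 [3y] swap r/1=865/28542: DF=(1 − 865/28542·(0.979000+0.961700))/(1+865/28542) = 1827/2000 ≈ 0.913500
step 4 [4y] zero: DF = P = 9099/10000 ≈ 0.909900
step 5 [5y] zero: DF = P = 1761/2000 ≈ 0.880500
step 6 [6y] swap r/1=1311/55135: DF=(1 − 1311/55135·(0.979000+0.961700+0.913500+0.909900+0.880500))/(1+1311/55135) = 8689/10000 ≈ 0.868900
step 7 [7y] zero: DF = P = 1663/2000 ≈ 0.831500

1 1 979/1000
2 2 9617/10000
3 3 1827/2000
4 4 9099/10000
5 5 1761/2000
6 6 8689/10000
7 7 1663/2000
s(3y) = (1/(1827/2000) − 1)/(3) = 173/5481 ≈ 3.1564%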